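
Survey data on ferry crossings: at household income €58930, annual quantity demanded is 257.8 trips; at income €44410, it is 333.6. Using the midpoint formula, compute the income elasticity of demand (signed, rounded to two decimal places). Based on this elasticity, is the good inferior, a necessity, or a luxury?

-0.91; inferior

%ΔQ = (333.6 − 257.8)/[( 257.8 + 333.6)/2] = 75.8/295.7 = 0.256340…
%ΔIncome = (44410 − 58930)/[( 58930 + 44410)/2] = -14520/51670 = -0.281014…
E_income = (75.8/295.7) / (-14520/51670) = -0.9121…
E_income < 0 ⇒ inferior good.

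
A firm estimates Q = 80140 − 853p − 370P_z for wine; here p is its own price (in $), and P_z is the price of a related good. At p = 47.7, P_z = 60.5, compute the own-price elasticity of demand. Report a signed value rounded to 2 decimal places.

At the given values, Q = 80140 − 853(47.7) − 370(60.5) = 17066.9.
∂Q/∂p = −853.
E = (-853) × (47.7/17066.9) = -2.3840…

-2.38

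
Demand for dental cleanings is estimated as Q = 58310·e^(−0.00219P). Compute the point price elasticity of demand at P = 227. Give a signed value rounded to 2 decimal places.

-0.50

dQ/dP = −0.00219·Q = -77.6759. At P = 227, Q = 35468.5.
Ed = (dQ/dP)·(P/Q) = (-77.6759) × (227/35468.5) = -0.4971…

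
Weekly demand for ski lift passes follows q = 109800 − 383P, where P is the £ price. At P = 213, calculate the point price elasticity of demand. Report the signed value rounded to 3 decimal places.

dq/dP = −383. At P = 213, q = 109800 − 383(213) = 28221.
Ed = (dq/dP)·(P/q) = −383 × (213/28221) = -2.89071…

-2.891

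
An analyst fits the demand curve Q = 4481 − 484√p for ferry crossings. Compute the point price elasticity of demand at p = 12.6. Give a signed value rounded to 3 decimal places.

dQ/dp = −484/(2√p) = -68.1758. At p = 12.6, Q = 2762.97.
Ed = (dQ/dp)·(p/Q) = (-68.1758) × (12.6/2762.97) = -0.31090…

-0.311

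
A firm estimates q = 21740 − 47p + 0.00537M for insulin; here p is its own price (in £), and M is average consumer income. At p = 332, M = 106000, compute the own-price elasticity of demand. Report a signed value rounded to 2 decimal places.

-2.33

At the given values, q = 21740 − 47(332) + 0.00537(106000) = 6705.22.
∂q/∂p = −47.
E = (-47) × (332/6705.22) = -2.3271…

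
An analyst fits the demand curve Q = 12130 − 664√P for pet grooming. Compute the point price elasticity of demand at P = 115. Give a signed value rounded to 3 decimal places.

dQ/dP = −664/(2√P) = -30.9592. At P = 115, Q = 5009.39.
Ed = (dQ/dP)·(P/Q) = (-30.9592) × (115/5009.39) = -0.71072…

-0.711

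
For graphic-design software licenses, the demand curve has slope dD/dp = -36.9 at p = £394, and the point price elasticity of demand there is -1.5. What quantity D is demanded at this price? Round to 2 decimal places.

Ed = (dD/dp)·(p/D) ⇒ D = (dD/dp)·p/Ed = (-36.9)·394/(-1.5) = 9692.4

9692.40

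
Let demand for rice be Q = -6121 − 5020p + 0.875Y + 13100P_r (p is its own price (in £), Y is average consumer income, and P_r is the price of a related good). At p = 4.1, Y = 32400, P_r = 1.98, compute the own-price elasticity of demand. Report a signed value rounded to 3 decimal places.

-0.746

At the given values, Q = -6121 − 5020(4.1) + 0.875(32400) + 13100(1.98) = 27585.
∂Q/∂p = −5020.
E = (-5020) × (4.1/27585) = -0.74613…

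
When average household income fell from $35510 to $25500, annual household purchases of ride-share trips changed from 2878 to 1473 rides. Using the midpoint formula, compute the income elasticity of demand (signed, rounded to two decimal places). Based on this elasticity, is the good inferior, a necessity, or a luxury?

1.97; luxury

%ΔQ = (1473 − 2878)/[( 2878 + 1473)/2] = -1405/2175.5 = -0.645828…
%ΔIncome = (25500 − 35510)/[( 35510 + 25500)/2] = -10010/30505 = -0.328142…
E_income = (-1405/2175.5) / (-10010/30505) = 1.9681…
E_income > 1 ⇒ normal good, luxury.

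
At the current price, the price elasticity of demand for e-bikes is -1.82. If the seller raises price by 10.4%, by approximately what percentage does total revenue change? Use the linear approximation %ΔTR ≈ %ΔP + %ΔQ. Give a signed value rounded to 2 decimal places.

%ΔQ ≈ Ed × %ΔP = (-1.82) × (+10.4%) = -18.9280%
%ΔTR ≈ %ΔP + %ΔQ = (+10.4%) + (-18.9280%) = -8.5280%

-8.53%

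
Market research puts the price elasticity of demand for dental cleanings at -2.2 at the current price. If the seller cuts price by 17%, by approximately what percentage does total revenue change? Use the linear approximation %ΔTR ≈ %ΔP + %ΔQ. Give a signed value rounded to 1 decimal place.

%ΔQ ≈ Ed × %ΔP = (-2.2) × (-17%) = +37.4000%
%ΔTR ≈ %ΔP + %ΔQ = (-17%) + (+37.4000%) = +20.4000%

+20.4%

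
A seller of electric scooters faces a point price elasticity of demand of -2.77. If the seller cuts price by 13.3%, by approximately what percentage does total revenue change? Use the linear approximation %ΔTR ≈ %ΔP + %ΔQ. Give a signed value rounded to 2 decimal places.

+23.54%

%ΔQ ≈ Ed × %ΔP = (-2.77) × (-13.3%) = +36.8410%
%ΔTR ≈ %ΔP + %ΔQ = (-13.3%) + (+36.8410%) = +23.5410%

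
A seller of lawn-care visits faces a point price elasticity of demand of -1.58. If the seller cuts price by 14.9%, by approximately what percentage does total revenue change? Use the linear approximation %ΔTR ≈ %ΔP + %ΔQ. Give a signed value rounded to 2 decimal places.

%ΔQ ≈ Ed × %ΔP = (-1.58) × (-14.9%) = +23.5420%
%ΔTR ≈ %ΔP + %ΔQ = (-14.9%) + (+23.5420%) = +8.6420%

+8.64%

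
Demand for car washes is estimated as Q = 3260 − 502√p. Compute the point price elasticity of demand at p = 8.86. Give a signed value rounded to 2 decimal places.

-0.42

dQ/dp = −502/(2√p) = -84.3251. At p = 8.86, Q = 1765.76.
Ed = (dQ/dp)·(p/Q) = (-84.3251) × (8.86/1765.76) = -0.4231…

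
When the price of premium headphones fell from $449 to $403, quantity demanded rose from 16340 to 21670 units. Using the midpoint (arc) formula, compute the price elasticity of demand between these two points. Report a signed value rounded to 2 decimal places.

-2.60

%ΔQ = (21670 − 16340) / [(16340 + 21670)/2] = 5330/19005 = 0.280452…
%ΔP = (403 − 449) / [(449 + 403)/2] = -46/426 = -0.107981…
Arc Ed = %ΔQ / %ΔP = (5330/19005) / (-46/426) = -2.5972…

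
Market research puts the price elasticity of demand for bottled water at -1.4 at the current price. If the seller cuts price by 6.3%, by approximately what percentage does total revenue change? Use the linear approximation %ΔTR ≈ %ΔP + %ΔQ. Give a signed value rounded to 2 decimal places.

%ΔQ ≈ Ed × %ΔP = (-1.4) × (-6.3%) = +8.8200%
%ΔTR ≈ %ΔP + %ΔQ = (-6.3%) + (+8.8200%) = +2.5200%

+2.52%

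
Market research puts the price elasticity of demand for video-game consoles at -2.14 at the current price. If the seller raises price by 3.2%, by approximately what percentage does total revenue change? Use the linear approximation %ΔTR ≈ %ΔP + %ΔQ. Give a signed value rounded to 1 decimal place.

%ΔQ ≈ Ed × %ΔP = (-2.14) × (+3.2%) = -6.8480%
%ΔTR ≈ %ΔP + %ΔQ = (+3.2%) + (-6.8480%) = -3.6480%

-3.6%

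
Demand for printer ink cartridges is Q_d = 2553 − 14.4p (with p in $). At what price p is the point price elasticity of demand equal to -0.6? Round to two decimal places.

66.48

Ed = −14.4p/(2553 − 14.4p). Set this equal to -0.6:
14.4p = 0.6·(2553 − 14.4p) ⇒ 14.4p(1 + 0.6) = 0.6·2553
p = 0.6·2553 / (14.4·1.6) = 66.4843…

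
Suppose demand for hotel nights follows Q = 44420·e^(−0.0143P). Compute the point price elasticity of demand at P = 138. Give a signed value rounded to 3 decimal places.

-1.973

dQ/dP = −0.0143·Q = -88.2832. At P = 138, Q = 6173.65.
Ed = (dQ/dP)·(P/Q) = (-88.2832) × (138/6173.65) = -1.9734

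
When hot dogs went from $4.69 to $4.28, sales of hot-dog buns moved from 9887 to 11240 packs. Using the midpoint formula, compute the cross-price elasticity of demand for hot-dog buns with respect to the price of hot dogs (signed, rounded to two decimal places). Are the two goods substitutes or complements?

%ΔQ_{hot-dog buns} = (11240 − 9887)/avg = 1353/10563.5 = 0.128082…
%ΔP_{hot dogs} = (4.28 − 4.69)/avg = -0.41/4.485 = -0.091415…
E_cross = (1353/10563.5) / (-0.41/4.485) = -1.4010…
E_cross < 0 ⇒ the goods are complements.

-1.40; complements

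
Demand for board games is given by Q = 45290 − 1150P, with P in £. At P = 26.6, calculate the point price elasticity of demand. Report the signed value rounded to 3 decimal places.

-2.081

dQ/dP = −1150. At P = 26.6, Q = 45290 − 1150(26.6) = 14700.
Ed = (dQ/dP)·(P/Q) = −1150 × (26.6/14700) = -2.08095…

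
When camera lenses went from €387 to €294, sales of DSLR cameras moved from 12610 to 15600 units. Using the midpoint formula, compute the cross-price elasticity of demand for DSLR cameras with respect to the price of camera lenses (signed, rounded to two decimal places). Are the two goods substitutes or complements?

-0.78; complements

%ΔQ_{DSLR cameras} = (15600 − 12610)/avg = 2990/14105 = 0.211981…
%ΔP_{camera lenses} = (294 − 387)/avg = -93/340.5 = -0.273127…
E_cross = (2990/14105) / (-93/340.5) = -0.7761…
E_cross < 0 ⇒ the goods are complements.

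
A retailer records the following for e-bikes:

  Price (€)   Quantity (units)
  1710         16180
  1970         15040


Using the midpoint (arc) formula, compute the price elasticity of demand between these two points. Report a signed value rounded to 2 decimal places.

%ΔQ = (15040 − 16180) / [(16180 + 15040)/2] = -1140/15610 = -0.073030…
%ΔP = (1970 − 1710) / [(1710 + 1970)/2] = 260/1840 = 0.141304…
Arc Ed = %ΔQ / %ΔP = (-1140/15610) / (260/1840) = -0.5168…

-0.52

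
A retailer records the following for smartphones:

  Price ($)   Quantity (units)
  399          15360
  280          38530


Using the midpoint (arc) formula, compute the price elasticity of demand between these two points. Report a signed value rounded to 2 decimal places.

-2.45

%ΔQ = (38530 − 15360) / [(15360 + 38530)/2] = 23170/26945 = 0.859899…
%ΔP = (280 − 399) / [(399 + 280)/2] = -119/339.5 = -0.350515…
Arc Ed = %ΔQ / %ΔP = (23170/26945) / (-119/339.5) = -2.4532…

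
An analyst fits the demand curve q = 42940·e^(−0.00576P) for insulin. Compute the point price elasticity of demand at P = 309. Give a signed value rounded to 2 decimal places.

dq/dP = −0.00576·q = -41.7167. At P = 309, q = 7242.48.
Ed = (dq/dP)·(P/q) = (-41.7167) × (309/7242.48) = -1.7798…

-1.78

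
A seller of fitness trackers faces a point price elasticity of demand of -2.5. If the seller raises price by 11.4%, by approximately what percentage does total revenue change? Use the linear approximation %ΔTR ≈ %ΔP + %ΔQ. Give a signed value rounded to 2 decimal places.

-17.10%

%ΔQ ≈ Ed × %ΔP = (-2.5) × (+11.4%) = -28.5000%
%ΔTR ≈ %ΔP + %ΔQ = (+11.4%) + (-28.5000%) = -17.1000%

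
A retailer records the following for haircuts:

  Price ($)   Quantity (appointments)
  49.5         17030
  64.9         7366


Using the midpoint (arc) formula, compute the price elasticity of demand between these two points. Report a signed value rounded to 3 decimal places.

%ΔQ = (7366 − 17030) / [(17030 + 7366)/2] = -9664/12198 = -0.792261…
%ΔP = (64.9 − 49.5) / [(49.5 + 64.9)/2] = 15.4/57.2 = 0.269230…
Arc Ed = %ΔQ / %ΔP = (-9664/12198) / (15.4/57.2) = -2.94268…

-2.943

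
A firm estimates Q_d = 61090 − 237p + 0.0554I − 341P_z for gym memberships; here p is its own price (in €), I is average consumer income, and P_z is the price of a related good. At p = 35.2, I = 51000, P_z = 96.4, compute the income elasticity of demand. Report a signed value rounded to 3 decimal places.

At the given values, Q_d = 61090 − 237(35.2) + 0.0554(51000) − 341(96.4) = 22700.6.
∂Q_d/∂I = 0.0554.
E = (0.0554) × (51000/22700.6) = 0.12446…

0.124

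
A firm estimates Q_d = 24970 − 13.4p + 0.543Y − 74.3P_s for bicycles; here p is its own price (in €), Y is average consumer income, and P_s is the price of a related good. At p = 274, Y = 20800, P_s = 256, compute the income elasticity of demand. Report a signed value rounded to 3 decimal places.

0.832

At the given values, Q_d = 24970 − 13.4(274) + 0.543(20800) − 74.3(256) = 13572.
∂Q_d/∂Y = 0.543.
E = (0.543) × (20800/13572) = 0.83218…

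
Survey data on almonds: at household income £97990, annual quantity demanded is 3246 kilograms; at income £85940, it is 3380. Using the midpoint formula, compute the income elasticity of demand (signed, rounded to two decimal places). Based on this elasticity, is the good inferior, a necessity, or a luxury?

%ΔQ = (3380 − 3246)/[( 3246 + 3380)/2] = 134/3313 = 0.040446…
%ΔIncome = (85940 − 97990)/[( 97990 + 85940)/2] = -12050/91965 = -0.131028…
E_income = (134/3313) / (-12050/91965) = -0.3086…
E_income < 0 ⇒ inferior good.

-0.31; inferior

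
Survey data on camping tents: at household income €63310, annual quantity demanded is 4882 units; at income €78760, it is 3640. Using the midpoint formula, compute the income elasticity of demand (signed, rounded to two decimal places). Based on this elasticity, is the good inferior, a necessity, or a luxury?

%ΔQ = (3640 − 4882)/[( 4882 + 3640)/2] = -1242/4261 = -0.291480…
%ΔIncome = (78760 − 63310)/[( 63310 + 78760)/2] = 15450/71035 = 0.217498…
E_income = (-1242/4261) / (15450/71035) = -1.3401…
E_income < 0 ⇒ inferior good.

-1.34; inferior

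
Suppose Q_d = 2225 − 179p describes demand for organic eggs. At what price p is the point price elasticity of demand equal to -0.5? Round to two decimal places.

4.14

Ed = −179p/(2225 − 179p). Set this equal to -0.5:
179p = 0.5·(2225 − 179p) ⇒ 179p(1 + 0.5) = 0.5·2225
p = 0.5·2225 / (179·1.5) = 4.1433…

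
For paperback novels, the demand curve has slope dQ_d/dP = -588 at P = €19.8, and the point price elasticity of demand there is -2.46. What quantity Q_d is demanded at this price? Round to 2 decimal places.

4732.68

Ed = (dQ_d/dP)·(P/Q_d) ⇒ Q_d = (dQ_d/dP)·P/Ed = (-588)·19.8/(-2.46) = 4732.6829…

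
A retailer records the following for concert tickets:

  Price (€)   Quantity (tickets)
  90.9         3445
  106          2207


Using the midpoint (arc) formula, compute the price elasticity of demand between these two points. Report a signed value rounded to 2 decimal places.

-2.86

%ΔQ = (2207 − 3445) / [(3445 + 2207)/2] = -1238/2826 = -0.438075…
%ΔP = (106 − 90.9) / [(90.9 + 106)/2] = 15.1/98.45 = 0.153377…
Arc Ed = %ΔQ / %ΔP = (-1238/2826) / (15.1/98.45) = -2.8561…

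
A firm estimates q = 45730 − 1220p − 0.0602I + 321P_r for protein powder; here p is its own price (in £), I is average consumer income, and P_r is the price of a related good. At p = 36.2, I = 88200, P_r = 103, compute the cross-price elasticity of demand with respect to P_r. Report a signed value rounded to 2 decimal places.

1.13

At the given values, q = 45730 − 1220(36.2) − 0.0602(88200) + 321(103) = 29319.36.
∂q/∂P_r = 321.
E = (321) × (103/29319.36) = 1.1276…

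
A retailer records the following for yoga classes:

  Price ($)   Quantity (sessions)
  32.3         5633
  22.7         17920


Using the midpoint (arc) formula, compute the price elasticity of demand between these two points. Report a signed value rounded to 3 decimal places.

-2.989

%ΔQ = (17920 − 5633) / [(5633 + 17920)/2] = 12287/11776.5 = 1.043349…
%ΔP = (22.7 − 32.3) / [(32.3 + 22.7)/2] = -9.6/27.5 = -0.349090…
Arc Ed = %ΔQ / %ΔP = (12287/11776.5) / (-9.6/27.5) = -2.98876…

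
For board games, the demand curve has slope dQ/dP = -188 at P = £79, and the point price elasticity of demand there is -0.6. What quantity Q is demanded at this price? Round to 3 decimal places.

24753.333

Ed = (dQ/dP)·(P/Q) ⇒ Q = (dQ/dP)·P/Ed = (-188)·79/(-0.6) = 24753.33333…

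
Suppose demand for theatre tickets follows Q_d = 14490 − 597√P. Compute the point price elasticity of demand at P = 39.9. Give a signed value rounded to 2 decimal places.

dQ_d/dP = −597/(2√P) = -47.2561. At P = 39.9, Q_d = 10719.
Ed = (dQ_d/dP)·(P/Q_d) = (-47.2561) × (39.9/10719) = -0.1759…

-0.18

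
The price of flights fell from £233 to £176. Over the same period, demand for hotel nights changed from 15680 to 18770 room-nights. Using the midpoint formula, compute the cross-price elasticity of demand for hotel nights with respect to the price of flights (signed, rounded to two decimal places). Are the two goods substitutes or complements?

%ΔQ_{hotel nights} = (18770 − 15680)/avg = 3090/17225 = 0.179390…
%ΔP_{flights} = (176 − 233)/avg = -57/204.5 = -0.278728…
E_cross = (3090/17225) / (-57/204.5) = -0.6436…
E_cross < 0 ⇒ the goods are complements.

-0.64; complements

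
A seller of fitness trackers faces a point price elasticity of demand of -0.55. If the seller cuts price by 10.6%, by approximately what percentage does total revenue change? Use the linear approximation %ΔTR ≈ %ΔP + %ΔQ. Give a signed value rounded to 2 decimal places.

-4.77%

%ΔQ ≈ Ed × %ΔP = (-0.55) × (-10.6%) = +5.8300%
%ΔTR ≈ %ΔP + %ΔQ = (-10.6%) + (+5.8300%) = -4.7700%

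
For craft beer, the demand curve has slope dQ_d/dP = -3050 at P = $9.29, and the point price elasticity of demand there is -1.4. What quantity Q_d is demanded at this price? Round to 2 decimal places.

Ed = (dQ_d/dP)·(P/Q_d) ⇒ Q_d = (dQ_d/dP)·P/Ed = (-3050)·9.29/(-1.4) = 20238.9285…

20238.93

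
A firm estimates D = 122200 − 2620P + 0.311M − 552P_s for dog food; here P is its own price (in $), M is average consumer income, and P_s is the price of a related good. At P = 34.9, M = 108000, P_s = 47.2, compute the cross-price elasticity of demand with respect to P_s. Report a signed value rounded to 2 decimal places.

-0.68

At the given values, D = 122200 − 2620(34.9) + 0.311(108000) − 552(47.2) = 38295.6.
∂D/∂P_s = -552.
E = (-552) × (47.2/38295.6) = -0.6803…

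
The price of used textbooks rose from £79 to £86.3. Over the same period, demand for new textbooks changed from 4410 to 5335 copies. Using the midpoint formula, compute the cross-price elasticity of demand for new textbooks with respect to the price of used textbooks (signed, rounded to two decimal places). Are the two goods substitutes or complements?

2.15; substitutes

%ΔQ_{new textbooks} = (5335 − 4410)/avg = 925/4872.5 = 0.189840…
%ΔP_{used textbooks} = (86.3 − 79)/avg = 7.3/82.65 = 0.088324…
E_cross = (925/4872.5) / (7.3/82.65) = 2.1493…
E_cross > 0 ⇒ the goods are substitutes.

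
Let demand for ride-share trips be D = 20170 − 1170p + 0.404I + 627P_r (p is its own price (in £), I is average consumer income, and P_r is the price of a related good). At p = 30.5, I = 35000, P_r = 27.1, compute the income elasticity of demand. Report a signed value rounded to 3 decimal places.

0.905

At the given values, D = 20170 − 1170(30.5) + 0.404(35000) + 627(27.1) = 15616.7.
∂D/∂I = 0.404.
E = (0.404) × (35000/15616.7) = 0.90544…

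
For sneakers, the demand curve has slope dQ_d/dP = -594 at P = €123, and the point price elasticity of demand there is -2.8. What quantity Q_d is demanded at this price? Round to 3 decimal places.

Ed = (dQ_d/dP)·(P/Q_d) ⇒ Q_d = (dQ_d/dP)·P/Ed = (-594)·123/(-2.8) = 26093.57142…

26093.571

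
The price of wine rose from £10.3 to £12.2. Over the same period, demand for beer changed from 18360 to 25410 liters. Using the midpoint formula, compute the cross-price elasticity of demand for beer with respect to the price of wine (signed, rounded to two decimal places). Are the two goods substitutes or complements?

%ΔQ_{beer} = (25410 − 18360)/avg = 7050/21885 = 0.322138…
%ΔP_{wine} = (12.2 − 10.3)/avg = 1.9/11.25 = 0.168888…
E_cross = (7050/21885) / (1.9/11.25) = 1.9073…
E_cross > 0 ⇒ the goods are substitutes.

1.91; substitutes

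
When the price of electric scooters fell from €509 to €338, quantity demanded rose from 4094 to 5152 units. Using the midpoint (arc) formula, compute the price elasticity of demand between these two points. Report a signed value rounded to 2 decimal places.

%ΔQ = (5152 − 4094) / [(4094 + 5152)/2] = 1058/4623 = 0.228855…
%ΔP = (338 − 509) / [(509 + 338)/2] = -171/423.5 = -0.403778…
Arc Ed = %ΔQ / %ΔP = (1058/4623) / (-171/423.5) = -0.5667…

-0.57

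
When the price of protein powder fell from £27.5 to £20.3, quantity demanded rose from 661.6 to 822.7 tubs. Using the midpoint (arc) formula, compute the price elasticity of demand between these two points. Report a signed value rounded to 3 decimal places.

%ΔQ = (822.7 − 661.6) / [(661.6 + 822.7)/2] = 161.1/742.15 = 0.217072…
%ΔP = (20.3 − 27.5) / [(27.5 + 20.3)/2] = -7.2/23.9 = -0.301255…
Arc Ed = %ΔQ / %ΔP = (161.1/742.15) / (-7.2/23.9) = -0.72055…

-0.721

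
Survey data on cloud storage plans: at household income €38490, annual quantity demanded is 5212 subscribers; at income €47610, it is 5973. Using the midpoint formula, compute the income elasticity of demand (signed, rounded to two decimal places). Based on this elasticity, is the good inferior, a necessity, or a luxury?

%ΔQ = (5973 − 5212)/[( 5212 + 5973)/2] = 761/5592.5 = 0.136075…
%ΔIncome = (47610 − 38490)/[( 38490 + 47610)/2] = 9120/43050 = 0.211846…
E_income = (761/5592.5) / (9120/43050) = 0.6423…
0 < E_income < 1 ⇒ normal good, necessity.

0.64; necessity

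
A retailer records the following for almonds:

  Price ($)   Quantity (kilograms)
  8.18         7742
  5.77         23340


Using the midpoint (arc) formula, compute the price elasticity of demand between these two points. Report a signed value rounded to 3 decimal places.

-2.905

%ΔQ = (23340 − 7742) / [(7742 + 23340)/2] = 15598/15541 = 1.003667…
%ΔP = (5.77 − 8.18) / [(8.18 + 5.77)/2] = -2.41/6.975 = -0.345519…
Arc Ed = %ΔQ / %ΔP = (15598/15541) / (-2.41/6.975) = -2.90480…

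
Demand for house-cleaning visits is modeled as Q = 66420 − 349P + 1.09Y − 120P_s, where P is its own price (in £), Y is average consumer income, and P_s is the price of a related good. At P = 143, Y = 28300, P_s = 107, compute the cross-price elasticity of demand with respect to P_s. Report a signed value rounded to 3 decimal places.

-0.372

At the given values, Q = 66420 − 349(143) + 1.09(28300) − 120(107) = 34520.
∂Q/∂P_s = -120.
E = (-120) × (107/34520) = -0.37195…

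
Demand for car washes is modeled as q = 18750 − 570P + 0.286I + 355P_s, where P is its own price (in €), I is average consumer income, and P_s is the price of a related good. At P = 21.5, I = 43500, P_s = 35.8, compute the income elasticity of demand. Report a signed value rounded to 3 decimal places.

0.393

At the given values, q = 18750 − 570(21.5) + 0.286(43500) + 355(35.8) = 31645.
∂q/∂I = 0.286.
E = (0.286) × (43500/31645) = 0.39314…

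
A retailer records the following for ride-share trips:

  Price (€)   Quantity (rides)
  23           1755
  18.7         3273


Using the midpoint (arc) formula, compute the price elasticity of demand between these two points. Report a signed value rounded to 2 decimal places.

-2.93

%ΔQ = (3273 − 1755) / [(1755 + 3273)/2] = 1518/2514 = 0.603818…
%ΔP = (18.7 − 23) / [(23 + 18.7)/2] = -4.3/20.85 = -0.206235…
Arc Ed = %ΔQ / %ΔP = (1518/2514) / (-4.3/20.85) = -2.9278…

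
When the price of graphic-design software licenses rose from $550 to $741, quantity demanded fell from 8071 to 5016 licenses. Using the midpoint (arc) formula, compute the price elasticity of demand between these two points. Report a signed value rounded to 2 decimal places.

%ΔQ = (5016 − 8071) / [(8071 + 5016)/2] = -3055/6543.5 = -0.466875…
%ΔP = (741 − 550) / [(550 + 741)/2] = 191/645.5 = 0.295894…
Arc Ed = %ΔQ / %ΔP = (-3055/6543.5) / (191/645.5) = -1.5778…

-1.58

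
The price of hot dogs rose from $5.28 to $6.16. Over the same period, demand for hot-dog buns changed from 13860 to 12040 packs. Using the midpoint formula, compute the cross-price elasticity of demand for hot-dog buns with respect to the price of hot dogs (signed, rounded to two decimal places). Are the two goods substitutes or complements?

-0.91; complements

%ΔQ_{hot-dog buns} = (12040 − 13860)/avg = -1820/12950 = -0.140540…
%ΔP_{hot dogs} = (6.16 − 5.28)/avg = 0.88/5.72 = 0.153846…
E_cross = (-1820/12950) / (0.88/5.72) = -0.9135…
E_cross < 0 ⇒ the goods are complements.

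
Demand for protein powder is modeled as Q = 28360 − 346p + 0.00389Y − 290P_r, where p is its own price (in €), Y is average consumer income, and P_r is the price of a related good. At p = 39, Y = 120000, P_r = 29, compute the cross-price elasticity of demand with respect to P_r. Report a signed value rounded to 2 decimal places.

-1.21

At the given values, Q = 28360 − 346(39) + 0.00389(120000) − 290(29) = 6922.8.
∂Q/∂P_r = -290.
E = (-290) × (29/6922.8) = -1.2148…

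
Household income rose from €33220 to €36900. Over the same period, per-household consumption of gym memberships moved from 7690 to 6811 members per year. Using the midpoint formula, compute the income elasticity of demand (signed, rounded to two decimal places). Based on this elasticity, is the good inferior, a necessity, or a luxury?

%ΔQ = (6811 − 7690)/[( 7690 + 6811)/2] = -879/7250.5 = -0.121233…
%ΔIncome = (36900 − 33220)/[( 33220 + 36900)/2] = 3680/35060 = 0.104962…
E_income = (-879/7250.5) / (3680/35060) = -1.1550…
E_income < 0 ⇒ inferior good.

-1.16; inferior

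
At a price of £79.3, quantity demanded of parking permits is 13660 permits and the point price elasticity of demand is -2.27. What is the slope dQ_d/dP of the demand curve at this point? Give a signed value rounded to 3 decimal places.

-391.024

Ed = (dQ_d/dP)·(P/Q_d) ⇒ dQ_d/dP = Ed·Q_d/P = (-2.27)·13660/79.3 = -391.02395…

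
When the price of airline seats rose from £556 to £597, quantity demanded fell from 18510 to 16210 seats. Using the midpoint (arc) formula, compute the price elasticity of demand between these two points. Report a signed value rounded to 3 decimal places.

%ΔQ = (16210 − 18510) / [(18510 + 16210)/2] = -2300/17360 = -0.132488…
%ΔP = (597 − 556) / [(556 + 597)/2] = 41/576.5 = 0.071118…
Arc Ed = %ΔQ / %ΔP = (-2300/17360) / (41/576.5) = -1.86291…

-1.863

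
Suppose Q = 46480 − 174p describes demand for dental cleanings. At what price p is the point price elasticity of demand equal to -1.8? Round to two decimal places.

171.72

Ed = −174p/(46480 − 174p). Set this equal to -1.8:
174p = 1.8·(46480 − 174p) ⇒ 174p(1 + 1.8) = 1.8·46480
p = 1.8·46480 / (174·2.8) = 171.7241…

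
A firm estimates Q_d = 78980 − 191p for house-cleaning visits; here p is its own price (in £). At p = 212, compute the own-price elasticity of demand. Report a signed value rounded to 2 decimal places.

-1.05

At the given values, Q_d = 78980 − 191(212) = 38488.
∂Q_d/∂p = −191.
E = (-191) × (212/38488) = -1.0520…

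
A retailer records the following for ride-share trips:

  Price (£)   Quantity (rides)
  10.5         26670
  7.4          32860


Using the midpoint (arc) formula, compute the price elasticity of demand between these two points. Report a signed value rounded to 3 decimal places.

-0.600

%ΔQ = (32860 − 26670) / [(26670 + 32860)/2] = 6190/29765 = 0.207962…
%ΔP = (7.4 − 10.5) / [(10.5 + 7.4)/2] = -3.1/8.95 = -0.346368…
Arc Ed = %ΔQ / %ΔP = (6190/29765) / (-3.1/8.95) = -0.60040…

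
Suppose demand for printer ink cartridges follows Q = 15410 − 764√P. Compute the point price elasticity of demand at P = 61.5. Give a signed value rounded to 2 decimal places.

-0.32

dQ/dP = −764/(2√P) = -48.7109. At P = 61.5, Q = 9418.56.
Ed = (dQ/dP)·(P/Q) = (-48.7109) × (61.5/9418.56) = -0.3180…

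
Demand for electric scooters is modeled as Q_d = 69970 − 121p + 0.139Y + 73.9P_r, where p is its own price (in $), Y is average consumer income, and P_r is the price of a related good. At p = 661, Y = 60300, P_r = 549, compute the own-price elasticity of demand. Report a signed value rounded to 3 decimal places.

At the given values, Q_d = 69970 − 121(661) + 0.139(60300) + 73.9(549) = 38941.8.
∂Q_d/∂p = −121.
E = (-121) × (661/38941.8) = -2.05385…

-2.054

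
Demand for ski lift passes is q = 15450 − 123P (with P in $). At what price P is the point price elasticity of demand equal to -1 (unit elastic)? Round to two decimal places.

62.80

Ed = −123P/(15450 − 123P). Set this equal to -1:
123P = 1·(15450 − 123P) ⇒ 123P(1 + 1) = 1·15450
P = 1·15450 / (123·2) = 62.8048…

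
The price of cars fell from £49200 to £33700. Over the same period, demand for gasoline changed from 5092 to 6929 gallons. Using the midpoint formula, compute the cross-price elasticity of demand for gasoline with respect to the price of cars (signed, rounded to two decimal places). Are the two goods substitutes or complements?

%ΔQ_{gasoline} = (6929 − 5092)/avg = 1837/6010.5 = 0.305631…
%ΔP_{cars} = (33700 − 49200)/avg = -15500/41450 = -0.373944…
E_cross = (1837/6010.5) / (-15500/41450) = -0.8173…
E_cross < 0 ⇒ the goods are complements.

-0.82; complements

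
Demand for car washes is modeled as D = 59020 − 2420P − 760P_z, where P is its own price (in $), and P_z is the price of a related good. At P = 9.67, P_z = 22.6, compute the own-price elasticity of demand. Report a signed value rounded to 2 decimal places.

At the given values, D = 59020 − 2420(9.67) − 760(22.6) = 18442.6.
∂D/∂P = −2420.
E = (-2420) × (9.67/18442.6) = -1.2688…

-1.27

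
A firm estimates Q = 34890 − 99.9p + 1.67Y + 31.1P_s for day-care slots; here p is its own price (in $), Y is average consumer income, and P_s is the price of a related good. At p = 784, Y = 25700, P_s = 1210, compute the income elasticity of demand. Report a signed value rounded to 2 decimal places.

At the given values, Q = 34890 − 99.9(784) + 1.67(25700) + 31.1(1210) = 37118.4.
∂Q/∂Y = 1.67.
E = (1.67) × (25700/37118.4) = 1.1562…

1.16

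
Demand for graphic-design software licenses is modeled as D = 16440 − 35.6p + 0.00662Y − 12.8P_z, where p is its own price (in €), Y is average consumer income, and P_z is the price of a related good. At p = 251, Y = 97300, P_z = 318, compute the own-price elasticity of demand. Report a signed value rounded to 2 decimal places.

-2.19

At the given values, D = 16440 − 35.6(251) + 0.00662(97300) − 12.8(318) = 4078.126.
∂D/∂p = −35.6.
E = (-35.6) × (251/4078.126) = -2.1911…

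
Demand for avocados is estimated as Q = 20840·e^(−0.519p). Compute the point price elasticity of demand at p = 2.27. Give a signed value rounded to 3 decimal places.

-1.178

dQ/dp = −0.519·Q = -3329.74. At p = 2.27, Q = 6415.68.
Ed = (dQ/dp)·(p/Q) = (-3329.74) × (2.27/6415.68) = -1.17813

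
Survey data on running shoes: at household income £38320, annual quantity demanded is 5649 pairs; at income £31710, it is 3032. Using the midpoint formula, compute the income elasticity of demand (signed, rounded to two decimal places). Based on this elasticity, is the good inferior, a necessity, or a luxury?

3.19; luxury

%ΔQ = (3032 − 5649)/[( 5649 + 3032)/2] = -2617/4340.5 = -0.602925…
%ΔIncome = (31710 − 38320)/[( 38320 + 31710)/2] = -6610/35015 = -0.188776…
E_income = (-2617/4340.5) / (-6610/35015) = 3.1938…
E_income > 1 ⇒ normal good, luxury.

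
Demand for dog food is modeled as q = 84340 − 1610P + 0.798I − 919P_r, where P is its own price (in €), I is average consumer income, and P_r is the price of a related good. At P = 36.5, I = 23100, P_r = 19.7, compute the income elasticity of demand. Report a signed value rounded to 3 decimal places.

0.712

At the given values, q = 84340 − 1610(36.5) + 0.798(23100) − 919(19.7) = 25904.5.
∂q/∂I = 0.798.
E = (0.798) × (23100/25904.5) = 0.71160…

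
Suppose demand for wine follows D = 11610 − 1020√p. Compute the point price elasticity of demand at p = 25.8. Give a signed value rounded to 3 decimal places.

dD/dp = −1020/(2√p) = -100.406. At p = 25.8, D = 6429.04.
Ed = (dD/dp)·(p/D) = (-100.406) × (25.8/6429.04) = -0.40293…

-0.403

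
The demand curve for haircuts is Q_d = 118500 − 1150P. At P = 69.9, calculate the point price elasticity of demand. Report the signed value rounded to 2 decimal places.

-2.11

dQ_d/dP = −1150. At P = 69.9, Q_d = 118500 − 1150(69.9) = 38115.
Ed = (dQ_d/dP)·(P/Q_d) = −1150 × (69.9/38115) = -2.1090…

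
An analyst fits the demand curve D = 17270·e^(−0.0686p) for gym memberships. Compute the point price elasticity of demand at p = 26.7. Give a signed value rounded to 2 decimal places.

dD/dp = −0.0686·D = -189.738. At p = 26.7, D = 2765.86.
Ed = (dD/dp)·(p/D) = (-189.738) × (26.7/2765.86) = -1.8316…

-1.83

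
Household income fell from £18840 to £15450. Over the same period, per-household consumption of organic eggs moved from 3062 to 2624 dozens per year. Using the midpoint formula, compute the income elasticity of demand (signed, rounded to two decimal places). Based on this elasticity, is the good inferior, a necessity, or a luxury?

0.78; necessity

%ΔQ = (2624 − 3062)/[( 3062 + 2624)/2] = -438/2843 = -0.154062…
%ΔIncome = (15450 − 18840)/[( 18840 + 15450)/2] = -3390/17145 = -0.197725…
E_income = (-438/2843) / (-3390/17145) = 0.7791…
0 < E_income < 1 ⇒ normal good, necessity.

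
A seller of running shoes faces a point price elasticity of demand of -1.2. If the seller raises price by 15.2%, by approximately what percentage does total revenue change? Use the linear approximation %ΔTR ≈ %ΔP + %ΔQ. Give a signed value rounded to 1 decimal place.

-3.0%

%ΔQ ≈ Ed × %ΔP = (-1.2) × (+15.2%) = -18.2400%
%ΔTR ≈ %ΔP + %ΔQ = (+15.2%) + (-18.2400%) = -3.0400%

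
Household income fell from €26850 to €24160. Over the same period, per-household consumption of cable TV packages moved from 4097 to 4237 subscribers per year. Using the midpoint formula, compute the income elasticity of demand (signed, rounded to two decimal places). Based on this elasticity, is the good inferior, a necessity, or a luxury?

-0.32; inferior

%ΔQ = (4237 − 4097)/[( 4097 + 4237)/2] = 140/4167 = 0.033597…
%ΔIncome = (24160 − 26850)/[( 26850 + 24160)/2] = -2690/25505 = -0.105469…
E_income = (140/4167) / (-2690/25505) = -0.3185…
E_income < 0 ⇒ inferior good.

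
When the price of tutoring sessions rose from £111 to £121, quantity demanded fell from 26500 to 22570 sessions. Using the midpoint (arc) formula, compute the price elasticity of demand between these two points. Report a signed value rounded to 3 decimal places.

%ΔQ = (22570 − 26500) / [(26500 + 22570)/2] = -3930/24535 = -0.160179…
%ΔP = (121 − 111) / [(111 + 121)/2] = 10/116 = 0.086206…
Arc Ed = %ΔQ / %ΔP = (-3930/24535) / (10/116) = -1.85808…

-1.858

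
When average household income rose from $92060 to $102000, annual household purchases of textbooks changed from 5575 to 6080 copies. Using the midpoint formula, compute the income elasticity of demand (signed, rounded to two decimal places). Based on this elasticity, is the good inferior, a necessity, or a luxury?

0.85; necessity

%ΔQ = (6080 − 5575)/[( 5575 + 6080)/2] = 505/5827.5 = 0.086658…
%ΔIncome = (102000 − 92060)/[( 92060 + 102000)/2] = 9940/97030 = 0.102442…
E_income = (505/5827.5) / (9940/97030) = 0.8459…
0 < E_income < 1 ⇒ normal good, necessity.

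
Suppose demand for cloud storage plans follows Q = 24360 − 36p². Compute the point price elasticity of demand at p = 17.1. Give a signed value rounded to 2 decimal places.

-1.52

dQ/dp = −2·36·p = -1231.2. At p = 17.1, Q = 13833.24.
Ed = (dQ/dp)·(p/Q) = (-1231.2) × (17.1/13833.24) = -1.5219…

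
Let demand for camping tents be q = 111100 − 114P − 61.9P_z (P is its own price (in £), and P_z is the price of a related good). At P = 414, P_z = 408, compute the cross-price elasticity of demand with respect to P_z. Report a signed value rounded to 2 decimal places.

At the given values, q = 111100 − 114(414) − 61.9(408) = 38648.8.
∂q/∂P_z = -61.9.
E = (-61.9) × (408/38648.8) = -0.6534…

-0.65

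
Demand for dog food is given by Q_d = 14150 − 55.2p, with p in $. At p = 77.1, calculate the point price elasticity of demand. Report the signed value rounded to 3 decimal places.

-0.430

dQ_d/dp = −55.2. At p = 77.1, Q_d = 14150 − 55.2(77.1) = 9894.08.
Ed = (dQ_d/dp)·(p/Q_d) = −55.2 × (77.1/9894.08) = -0.43014…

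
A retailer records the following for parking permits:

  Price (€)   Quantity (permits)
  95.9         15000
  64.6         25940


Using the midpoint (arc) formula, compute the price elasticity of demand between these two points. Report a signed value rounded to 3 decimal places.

%ΔQ = (25940 − 15000) / [(15000 + 25940)/2] = 10940/20470 = 0.534440…
%ΔP = (64.6 − 95.9) / [(95.9 + 64.6)/2] = -31.3/80.25 = -0.390031…
Arc Ed = %ΔQ / %ΔP = (10940/20470) / (-31.3/80.25) = -1.37025…

-1.370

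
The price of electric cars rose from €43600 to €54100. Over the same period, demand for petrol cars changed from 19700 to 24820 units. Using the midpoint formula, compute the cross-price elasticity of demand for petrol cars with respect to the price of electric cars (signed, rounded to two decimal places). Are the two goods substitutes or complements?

1.07; substitutes

%ΔQ_{petrol cars} = (24820 − 19700)/avg = 5120/22260 = 0.230008…
%ΔP_{electric cars} = (54100 − 43600)/avg = 10500/48850 = 0.214943…
E_cross = (5120/22260) / (10500/48850) = 1.0700…
E_cross > 0 ⇒ the goods are substitutes.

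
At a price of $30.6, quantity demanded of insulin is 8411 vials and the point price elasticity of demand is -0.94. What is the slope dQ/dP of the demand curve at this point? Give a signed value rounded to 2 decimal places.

-258.38

Ed = (dQ/dP)·(P/Q) ⇒ dQ/dP = Ed·Q/P = (-0.94)·8411/30.6 = -258.3771…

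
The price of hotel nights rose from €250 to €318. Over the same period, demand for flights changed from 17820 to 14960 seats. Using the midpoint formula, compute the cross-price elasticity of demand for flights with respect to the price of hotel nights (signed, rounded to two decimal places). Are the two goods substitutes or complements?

%ΔQ_{flights} = (14960 − 17820)/avg = -2860/16390 = -0.174496…
%ΔP_{hotel nights} = (318 − 250)/avg = 68/284 = 0.239436…
E_cross = (-2860/16390) / (68/284) = -0.7287…
E_cross < 0 ⇒ the goods are complements.

-0.73; complements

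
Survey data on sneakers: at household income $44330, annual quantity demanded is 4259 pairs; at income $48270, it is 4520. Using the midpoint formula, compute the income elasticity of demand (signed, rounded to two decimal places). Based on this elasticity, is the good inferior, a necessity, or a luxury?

0.70; necessity

%ΔQ = (4520 − 4259)/[( 4259 + 4520)/2] = 261/4389.5 = 0.059460…
%ΔIncome = (48270 − 44330)/[( 44330 + 48270)/2] = 3940/46300 = 0.085097…
E_income = (261/4389.5) / (3940/46300) = 0.6987…
0 < E_income < 1 ⇒ normal good, necessity.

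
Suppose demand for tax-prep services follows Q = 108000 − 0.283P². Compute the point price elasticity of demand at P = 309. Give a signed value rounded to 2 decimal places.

-0.67

dQ/dP = −2·0.283·P = -174.894. At P = 309, Q = 80978.877.
Ed = (dQ/dP)·(P/Q) = (-174.894) × (309/80978.877) = -0.6673…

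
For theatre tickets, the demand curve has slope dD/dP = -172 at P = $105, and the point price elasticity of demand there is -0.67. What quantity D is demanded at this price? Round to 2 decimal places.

Ed = (dD/dP)·(P/D) ⇒ D = (dD/dP)·P/Ed = (-172)·105/(-0.67) = 26955.2238…

26955.22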